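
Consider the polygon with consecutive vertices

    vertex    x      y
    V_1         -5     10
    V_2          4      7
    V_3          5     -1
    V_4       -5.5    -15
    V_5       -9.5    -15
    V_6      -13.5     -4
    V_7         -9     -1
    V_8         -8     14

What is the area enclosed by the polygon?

Apply the shoelace formula: 2A = Σ (x_i·y_{i+1} − x_{i+1}·y_i), indices taken mod 8.
Cross-terms: -75, -39, -80.5, -60, -164.5, -22.5, -134, -10  ⇒  Σ = -585.5
Area = |Σ|/2 = 292.75.

292.75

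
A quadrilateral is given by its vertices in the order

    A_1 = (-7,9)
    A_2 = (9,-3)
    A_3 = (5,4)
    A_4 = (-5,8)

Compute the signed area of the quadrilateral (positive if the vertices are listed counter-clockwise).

Σ = (-60) + (51) + (60) + (11) = 62
Signed area = Σ/2 = 31 (positive ⇒ counter-clockwise traversal).

31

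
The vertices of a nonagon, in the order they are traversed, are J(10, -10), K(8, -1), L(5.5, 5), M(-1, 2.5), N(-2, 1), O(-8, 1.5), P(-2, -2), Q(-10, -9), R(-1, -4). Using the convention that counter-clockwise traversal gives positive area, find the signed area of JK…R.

120.625

Apply the shoelace formula: 2A = Σ (x_i·y_{i+1} − x_{i+1}·y_i), indices taken mod 9.
Cross-terms: 70, 45.5, 18.75, 4, 5, 19, -2, 31, 50  ⇒  Σ = 241.25
Signed area = Σ/2 = 120.625 (positive ⇒ counter-clockwise traversal).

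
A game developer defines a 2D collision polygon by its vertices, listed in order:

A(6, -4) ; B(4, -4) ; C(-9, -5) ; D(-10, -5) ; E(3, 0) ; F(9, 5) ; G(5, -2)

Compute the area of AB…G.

Cross-terms: -8, -56, -5, 15, 15, -43, -8  ⇒  Σ = -90
Area = |Σ|/2 = 45.

45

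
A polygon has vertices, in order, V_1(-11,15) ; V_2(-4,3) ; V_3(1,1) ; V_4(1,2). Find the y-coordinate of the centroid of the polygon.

Apply the shoelace formula. First the cross-terms c_i = x_i·y_{i+1} − x_{i+1}·y_i:
  27, -7, 1, 37  ⇒  2A = 58, A = 29.
Then Σ (y_i + y_{i+1})·c_i = 1090, so ȳ = 1090 / (6·29) = 545/87.

545/87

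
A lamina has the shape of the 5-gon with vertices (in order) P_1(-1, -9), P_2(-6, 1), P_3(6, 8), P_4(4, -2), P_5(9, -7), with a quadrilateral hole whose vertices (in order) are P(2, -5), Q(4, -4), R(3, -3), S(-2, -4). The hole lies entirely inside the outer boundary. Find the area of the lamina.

119.5

Outer boundary:
Apply the shoelace (surveyor's) formula: 2A = Σ (x_i·y_{i+1} − x_{i+1}·y_i), indices taken mod 5.
Σ = (-55) + (-54) + (-44) + (-10) + (-88) = -251
Area = |Σ|/2 = 125.5.
Hole:
Apply the surveyor's formula: 2A = Σ (x_i·y_{i+1} − x_{i+1}·y_i), indices taken mod 4.
Cross-terms: 12, 0, -18, 18  ⇒  Σ = 12
Area = |Σ|/2 = 6.
Net area = 125.5 − 6 = 119.5.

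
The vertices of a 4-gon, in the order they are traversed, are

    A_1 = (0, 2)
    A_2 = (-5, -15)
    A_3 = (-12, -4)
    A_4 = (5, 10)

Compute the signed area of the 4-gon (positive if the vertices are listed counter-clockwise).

Apply the shoelace (surveyor's) formula: 2A = Σ (x_i·y_{i+1} − x_{i+1}·y_i), indices taken mod 4.
Cross-terms: 10, -160, -100, 10  ⇒  Σ = -240
Signed area = Σ/2 = -120 (negative ⇒ clockwise traversal).

-120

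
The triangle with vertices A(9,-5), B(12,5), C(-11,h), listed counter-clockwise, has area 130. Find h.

The doubled signed area Σ (x_i y_{i+1} − x_{i+1} y_i) is linear in h.
With h=0 it equals 215; the coefficient of h is 3 (from the two edges through C).
So 3·h + 215 = 2·130 = 260 ⇒ h = 15.

15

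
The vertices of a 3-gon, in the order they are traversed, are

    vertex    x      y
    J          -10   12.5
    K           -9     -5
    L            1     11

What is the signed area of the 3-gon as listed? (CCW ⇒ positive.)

95.5

Apply the surveyor's formula: 2A = Σ (x_i·y_{i+1} − x_{i+1}·y_i), indices taken mod 3.
Cross-terms: 162.5, -94, 122.5  ⇒  Σ = 191
Signed area = Σ/2 = 95.5 (positive ⇒ counter-clockwise traversal).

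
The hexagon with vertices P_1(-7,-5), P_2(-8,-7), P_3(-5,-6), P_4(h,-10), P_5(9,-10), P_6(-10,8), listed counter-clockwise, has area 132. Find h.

The doubled signed area Σ (x_i y_{i+1} − x_{i+1} y_i) is linear in h.
With h=0 it equals 240; the coefficient of h is -4 (from the two edges through P_4).
So -4·h + 240 = 2·132 = 264 ⇒ h = -6.

-6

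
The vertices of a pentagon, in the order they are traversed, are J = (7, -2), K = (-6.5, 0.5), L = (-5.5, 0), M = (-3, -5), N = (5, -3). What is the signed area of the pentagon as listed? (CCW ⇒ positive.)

Apply the shoelace formula: 2A = Σ (x_i·y_{i+1} − x_{i+1}·y_i), indices taken mod 5.
Σ = (-9.5) + (2.75) + (27.5) + (34) + (11) = 65.75
Signed area = Σ/2 = 32.875 (positive ⇒ counter-clockwise traversal).

32.875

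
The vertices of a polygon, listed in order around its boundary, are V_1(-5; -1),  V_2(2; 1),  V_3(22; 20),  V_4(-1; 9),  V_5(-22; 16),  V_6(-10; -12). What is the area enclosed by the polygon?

394.5

Apply the surveyor's formula: 2A = Σ (x_i·y_{i+1} − x_{i+1}·y_i), indices taken mod 6.
Σ = (-3) + (18) + (218) + (182) + (424) + (-50) = 789
Area = |Σ|/2 = 394.5.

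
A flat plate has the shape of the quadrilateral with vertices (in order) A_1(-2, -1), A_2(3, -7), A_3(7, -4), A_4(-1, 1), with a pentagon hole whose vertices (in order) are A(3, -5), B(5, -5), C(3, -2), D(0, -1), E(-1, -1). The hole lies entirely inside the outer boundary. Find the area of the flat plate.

20.5

Outer boundary:
A_1→A_2: (-2)(-7) − (3)(-1) = 17
A_2→A_3: (3)(-4) − (7)(-7) = 37
A_3→A_4: (7)(1) − (-1)(-4) = 3
A_4→A_1: (-1)(-1) − (-2)(1) = 3
Σ = 60
Area = |Σ|/2 = 30.
Hole:
Apply the shoelace formula: 2A = Σ (x_i·y_{i+1} − x_{i+1}·y_i), indices taken mod 5.
A→B: (3)(-5) − (5)(-5) = 10
B→C: (5)(-2) − (3)(-5) = 5
C→D: (3)(-1) − (0)(-2) = -3
D→E: (0)(-1) − (-1)(-1) = -1
E→A: (-1)(-5) − (3)(-1) = 8
Σ = 19
Area = |Σ|/2 = 9.5.
Net area = 30 − 9.5 = 20.5.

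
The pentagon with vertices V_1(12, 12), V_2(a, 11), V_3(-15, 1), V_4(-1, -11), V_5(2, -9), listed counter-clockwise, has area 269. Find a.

The doubled signed area Σ (x_i y_{i+1} − x_{i+1} y_i) is linear in a.
With a=0 it equals 626; the coefficient of a is -11 (from the two edges through V_2).
So -11·a + 626 = 2·269 = 538 ⇒ a = 8.

8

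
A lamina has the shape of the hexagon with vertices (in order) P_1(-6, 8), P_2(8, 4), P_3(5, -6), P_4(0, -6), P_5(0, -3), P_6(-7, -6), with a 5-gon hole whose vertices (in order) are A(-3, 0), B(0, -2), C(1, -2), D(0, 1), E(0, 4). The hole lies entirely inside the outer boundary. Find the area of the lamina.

139

Outer boundary:
Σ = (-88) + (-68) + (-30) + (0) + (-21) + (-92) = -299
Area = |Σ|/2 = 149.5.
Hole:
Σ = (6) + (2) + (1) + (0) + (12) = 21
Area = |Σ|/2 = 10.5.
Net area = 149.5 − 10.5 = 139.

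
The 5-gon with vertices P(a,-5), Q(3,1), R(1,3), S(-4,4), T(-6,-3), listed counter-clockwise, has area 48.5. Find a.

Write out the shoelace sum; only the two edges meeting at P involve a:
2·Area = [((-6)·(-5) − a·(-3)) + (a·1 − 3·(-5))] + 60
       = 4·a + 105 = 97
⇒ a = -2.

-2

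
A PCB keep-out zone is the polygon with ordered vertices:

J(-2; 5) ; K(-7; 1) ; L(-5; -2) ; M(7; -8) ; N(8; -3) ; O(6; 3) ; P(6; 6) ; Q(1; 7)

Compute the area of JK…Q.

132

Apply the shoelace formula: 2A = Σ (x_i·y_{i+1} − x_{i+1}·y_i), indices taken mod 8.
Σ = (33) + (19) + (54) + (43) + (42) + (18) + (36) + (19) = 264
Area = |Σ|/2 = 132.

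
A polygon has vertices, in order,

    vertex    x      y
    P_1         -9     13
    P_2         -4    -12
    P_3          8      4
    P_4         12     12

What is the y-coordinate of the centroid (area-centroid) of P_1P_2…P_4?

Apply the shoelace formula. First the cross-terms c_i = x_i·y_{i+1} − x_{i+1}·y_i:
  160, 80, 48, 264  ⇒  2A = 552, A = 276.
Then Σ (y_i + y_{i+1})·c_i = 6888, so ȳ = 6888 / (6·276) = 287/69.

287/69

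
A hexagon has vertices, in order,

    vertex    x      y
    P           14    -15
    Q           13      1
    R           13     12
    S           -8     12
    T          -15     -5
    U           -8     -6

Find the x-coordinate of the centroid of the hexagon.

115/66

Apply the shoelace formula. First the cross-terms c_i = x_i·y_{i+1} − x_{i+1}·y_i:
  209, 143, 252, 220, 50, 204  ⇒  2A = 1078, A = 539.
Then Σ (x_i + x_{i+1})·c_i = 5635, so x̄ = 5635 / (6·539) = 115/66.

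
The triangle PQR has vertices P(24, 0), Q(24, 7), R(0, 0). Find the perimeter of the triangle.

|PQ| = √((0)² + (7)²) = √49 = 7
|QR| = √((-24)² + (-7)²) = √625 = 25
|RP| = √((24)² + (0)²) = √576 = 24
Perimeter = 7 + 25 + 24 = 56.

56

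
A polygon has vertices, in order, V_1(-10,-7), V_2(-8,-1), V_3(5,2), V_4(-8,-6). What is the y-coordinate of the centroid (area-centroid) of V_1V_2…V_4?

Apply the surveyor's formula. First the cross-terms c_i = x_i·y_{i+1} − x_{i+1}·y_i:
  -46, -11, -14, -4  ⇒  2A = -75, A = -37.5.
Then Σ (y_i + y_{i+1})·c_i = 465, so ȳ = 465 / (6·(-37.5)) = -31/15.

-31/15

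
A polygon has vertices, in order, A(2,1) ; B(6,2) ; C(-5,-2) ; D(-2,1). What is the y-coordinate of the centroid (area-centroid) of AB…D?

Apply Gauss's area formula. First the cross-terms c_i = x_i·y_{i+1} − x_{i+1}·y_i:
  -2, -2, -9, -4  ⇒  2A = -17, A = -8.5.
Then Σ (y_i + y_{i+1})·c_i = -5, so ȳ = -5 / (6·(-8.5)) = 5/51.

5/51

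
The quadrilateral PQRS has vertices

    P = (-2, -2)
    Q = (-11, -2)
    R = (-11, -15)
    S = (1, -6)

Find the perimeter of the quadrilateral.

|PQ| = √((-9)² + (0)²) = √81 = 9
|QR| = √((0)² + (-13)²) = √169 = 13
|RS| = √((12)² + (9)²) = √225 = 15
|SP| = √((-3)² + (4)²) = √25 = 5
Perimeter = 9 + 13 + 15 + 5 = 42.

42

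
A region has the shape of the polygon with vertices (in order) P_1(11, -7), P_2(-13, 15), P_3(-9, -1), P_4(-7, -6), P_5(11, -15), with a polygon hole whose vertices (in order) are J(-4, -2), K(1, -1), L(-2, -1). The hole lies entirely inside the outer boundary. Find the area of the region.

Outer boundary:
Cross-terms: 74, 148, 47, 171, 88  ⇒  Σ = 528
Area = |Σ|/2 = 264.
Hole:
Apply the surveyor's formula: 2A = Σ (x_i·y_{i+1} − x_{i+1}·y_i), indices taken mod 3.
Cross-terms: 6, -3, 0  ⇒  Σ = 3
Area = |Σ|/2 = 1.5.
Net area = 264 − 1.5 = 262.5.

262.5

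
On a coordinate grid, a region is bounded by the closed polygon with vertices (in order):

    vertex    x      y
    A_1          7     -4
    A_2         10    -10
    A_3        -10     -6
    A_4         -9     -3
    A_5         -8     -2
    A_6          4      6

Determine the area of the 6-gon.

159

Apply the shoelace formula: 2A = Σ (x_i·y_{i+1} − x_{i+1}·y_i), indices taken mod 6.
Σ = (-30) + (-160) + (-24) + (-6) + (-40) + (-58) = -318
Area = |Σ|/2 = 159.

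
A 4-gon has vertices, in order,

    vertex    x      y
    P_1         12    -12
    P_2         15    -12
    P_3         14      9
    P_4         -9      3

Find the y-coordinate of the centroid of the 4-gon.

-105/178

Apply the shoelace (surveyor's) formula. First the cross-terms c_i = x_i·y_{i+1} − x_{i+1}·y_i:
  36, 303, 123, 72  ⇒  2A = 534, A = 267.
Then Σ (y_i + y_{i+1})·c_i = -945, so ȳ = -945 / (6·267) = -105/178.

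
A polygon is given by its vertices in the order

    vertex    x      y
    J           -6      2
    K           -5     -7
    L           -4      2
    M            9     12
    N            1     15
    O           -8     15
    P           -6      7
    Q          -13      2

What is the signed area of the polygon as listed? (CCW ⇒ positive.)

152.5

Cross-terms: 52, -38, -66, 123, 135, 34, 79, -14  ⇒  Σ = 305
Signed area = Σ/2 = 152.5 (positive ⇒ counter-clockwise traversal).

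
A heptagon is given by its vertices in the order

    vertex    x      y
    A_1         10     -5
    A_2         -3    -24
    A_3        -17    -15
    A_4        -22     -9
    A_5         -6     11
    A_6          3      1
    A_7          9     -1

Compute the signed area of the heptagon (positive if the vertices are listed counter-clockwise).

-588.5

Apply the surveyor's formula: 2A = Σ (x_i·y_{i+1} − x_{i+1}·y_i), indices taken mod 7.
Σ = (-255) + (-363) + (-177) + (-296) + (-39) + (-12) + (-35) = -1177
Signed area = Σ/2 = -588.5 (negative ⇒ clockwise traversal).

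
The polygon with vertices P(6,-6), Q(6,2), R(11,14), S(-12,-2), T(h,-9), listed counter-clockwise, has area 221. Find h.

-6

Write out the shoelace sum; only the two edges meeting at T involve h:
2·Area = [((-12)·(-9) − h·(-2)) + (h·(-6) − 6·(-9))] + 256
       = -4·h + 418 = 442
⇒ h = -6.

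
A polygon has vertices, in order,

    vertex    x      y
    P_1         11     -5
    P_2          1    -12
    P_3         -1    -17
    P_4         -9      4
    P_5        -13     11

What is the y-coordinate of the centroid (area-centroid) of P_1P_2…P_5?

Apply the shoelace (surveyor's) formula. First the cross-terms c_i = x_i·y_{i+1} − x_{i+1}·y_i:
  -127, -29, -157, -47, -56  ⇒  2A = -416, A = -208.
Then Σ (y_i + y_{i+1})·c_i = 4000, so ȳ = 4000 / (6·(-208)) = -125/39.

-125/39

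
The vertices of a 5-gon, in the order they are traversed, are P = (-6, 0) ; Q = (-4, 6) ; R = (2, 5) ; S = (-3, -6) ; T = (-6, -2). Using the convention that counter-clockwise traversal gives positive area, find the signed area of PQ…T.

-53.5

Apply the shoelace (surveyor's) formula: 2A = Σ (x_i·y_{i+1} − x_{i+1}·y_i), indices taken mod 5.
Σ = (-36) + (-32) + (3) + (-30) + (-12) = -107
Signed area = Σ/2 = -53.5 (negative ⇒ clockwise traversal).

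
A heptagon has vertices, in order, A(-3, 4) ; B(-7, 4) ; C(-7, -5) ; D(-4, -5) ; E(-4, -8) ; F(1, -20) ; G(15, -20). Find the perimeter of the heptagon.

|AB| = √((-4)² + (0)²) = √16 = 4
|BC| = √((0)² + (-9)²) = √81 = 9
|CD| = √((3)² + (0)²) = √9 = 3
|DE| = √((0)² + (-3)²) = √9 = 3
|EF| = √((5)² + (-12)²) = √169 = 13
|FG| = √((14)² + (0)²) = √196 = 14
|GA| = √((-18)² + (24)²) = √900 = 30
Perimeter = 4 + 9 + 3 + 3 + 13 + 14 + 30 = 76.

76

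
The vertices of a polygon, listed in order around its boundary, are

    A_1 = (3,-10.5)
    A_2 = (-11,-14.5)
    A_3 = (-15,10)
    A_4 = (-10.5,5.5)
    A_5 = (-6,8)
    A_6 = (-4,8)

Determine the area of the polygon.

Σ = (-159) + (-327.5) + (22.5) + (-51) + (-16) + (18) = -513
Area = |Σ|/2 = 256.5.

256.5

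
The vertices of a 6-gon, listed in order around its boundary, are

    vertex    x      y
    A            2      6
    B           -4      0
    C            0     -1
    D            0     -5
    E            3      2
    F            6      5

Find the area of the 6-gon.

Apply Gauss's area formula: 2A = Σ (x_i·y_{i+1} − x_{i+1}·y_i), indices taken mod 6.
A→B: (2)(0) − (-4)(6) = 24
B→C: (-4)(-1) − (0)(0) = 4
C→D: (0)(-5) − (0)(-1) = 0
D→E: (0)(2) − (3)(-5) = 15
E→F: (3)(5) − (6)(2) = 3
F→A: (6)(6) − (2)(5) = 26
Σ = 72
Area = |Σ|/2 = 36.

36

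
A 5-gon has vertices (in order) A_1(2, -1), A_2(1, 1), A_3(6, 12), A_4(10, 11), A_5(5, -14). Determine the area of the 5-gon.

108.5

Apply the surveyor's formula: 2A = Σ (x_i·y_{i+1} − x_{i+1}·y_i), indices taken mod 5.
Cross-terms: 3, 6, -54, -195, 23  ⇒  Σ = -217
Area = |Σ|/2 = 108.5.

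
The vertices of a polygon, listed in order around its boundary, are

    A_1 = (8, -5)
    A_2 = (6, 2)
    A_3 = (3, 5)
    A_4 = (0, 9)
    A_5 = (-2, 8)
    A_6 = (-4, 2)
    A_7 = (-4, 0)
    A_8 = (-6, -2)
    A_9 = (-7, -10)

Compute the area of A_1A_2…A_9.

160

Cross-terms: 46, 24, 27, 18, 28, 8, 8, 46, 115  ⇒  Σ = 320
Area = |Σ|/2 = 160.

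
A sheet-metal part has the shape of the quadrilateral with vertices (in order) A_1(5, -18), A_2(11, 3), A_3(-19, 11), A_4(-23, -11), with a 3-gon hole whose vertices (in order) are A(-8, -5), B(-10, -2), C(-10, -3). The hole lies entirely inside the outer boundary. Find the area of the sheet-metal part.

Outer boundary:
Apply the shoelace (surveyor's) formula: 2A = Σ (x_i·y_{i+1} − x_{i+1}·y_i), indices taken mod 4.
A_1→A_2: (5)(3) − (11)(-18) = 213
A_2→A_3: (11)(11) − (-19)(3) = 178
A_3→A_4: (-19)(-11) − (-23)(11) = 462
A_4→A_1: (-23)(-18) − (5)(-11) = 469
Σ = 1322
Area = |Σ|/2 = 661.
Hole:
Apply Gauss's area formula: 2A = Σ (x_i·y_{i+1} − x_{i+1}·y_i), indices taken mod 3.
A→B: (-8)(-2) − (-10)(-5) = -34
B→C: (-10)(-3) − (-10)(-2) = 10
C→A: (-10)(-5) − (-8)(-3) = 26
Σ = 2
Area = |Σ|/2 = 1.
Net area = 661 − 1 = 660.

660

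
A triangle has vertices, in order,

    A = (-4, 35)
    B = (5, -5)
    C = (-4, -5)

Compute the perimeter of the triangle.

|AB| = √((9)² + (-40)²) = √1681 = 41
|BC| = √((-9)² + (0)²) = √81 = 9
|CA| = √((0)² + (40)²) = √1600 = 40
Perimeter = 41 + 9 + 40 = 90.

90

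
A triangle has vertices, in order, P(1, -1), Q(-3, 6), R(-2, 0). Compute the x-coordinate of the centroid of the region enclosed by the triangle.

Apply the surveyor's formula. First the cross-terms c_i = x_i·y_{i+1} − x_{i+1}·y_i:
  3, 12, 2  ⇒  2A = 17, A = 8.5.
Then Σ (x_i + x_{i+1})·c_i = -68, so x̄ = -68 / (6·8.5) = -4/3.

-4/3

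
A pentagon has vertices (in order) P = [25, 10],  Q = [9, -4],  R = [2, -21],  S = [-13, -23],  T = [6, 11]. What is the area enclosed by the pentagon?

455

Apply the shoelace (surveyor's) formula: 2A = Σ (x_i·y_{i+1} − x_{i+1}·y_i), indices taken mod 5.
Cross-terms: -190, -181, -319, -5, -215  ⇒  Σ = -910
Area = |Σ|/2 = 455.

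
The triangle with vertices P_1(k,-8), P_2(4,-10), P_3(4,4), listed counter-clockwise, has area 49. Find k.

The doubled signed area Σ (x_i y_{i+1} − x_{i+1} y_i) is linear in k.
With k=0 it equals 56; the coefficient of k is -14 (from the two edges through P_1).
So -14·k + 56 = 2·49 = 98 ⇒ k = -3.

-3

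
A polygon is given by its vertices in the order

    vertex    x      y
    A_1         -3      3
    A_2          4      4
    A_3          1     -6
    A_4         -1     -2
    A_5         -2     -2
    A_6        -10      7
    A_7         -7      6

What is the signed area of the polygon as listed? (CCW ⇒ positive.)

-55

Apply the shoelace formula: 2A = Σ (x_i·y_{i+1} − x_{i+1}·y_i), indices taken mod 7.
A_1→A_2: (-3)(4) − (4)(3) = -24
A_2→A_3: (4)(-6) − (1)(4) = -28
A_3→A_4: (1)(-2) − (-1)(-6) = -8
A_4→A_5: (-1)(-2) − (-2)(-2) = -2
A_5→A_6: (-2)(7) − (-10)(-2) = -34
A_6→A_7: (-10)(6) − (-7)(7) = -11
A_7→A_1: (-7)(3) − (-3)(6) = -3
Σ = -110
Signed area = Σ/2 = -55 (negative ⇒ clockwise traversal).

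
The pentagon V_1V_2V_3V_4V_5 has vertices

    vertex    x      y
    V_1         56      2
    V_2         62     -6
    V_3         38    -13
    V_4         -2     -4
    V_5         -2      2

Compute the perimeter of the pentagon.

140

|V_1V_2| = √((6)² + (-8)²) = √100 = 10
|V_2V_3| = √((-24)² + (-7)²) = √625 = 25
|V_3V_4| = √((-40)² + (9)²) = √1681 = 41
|V_4V_5| = √((0)² + (6)²) = √36 = 6
|V_5V_1| = √((58)² + (0)²) = √3364 = 58
Perimeter = 10 + 25 + 41 + 6 + 58 = 140.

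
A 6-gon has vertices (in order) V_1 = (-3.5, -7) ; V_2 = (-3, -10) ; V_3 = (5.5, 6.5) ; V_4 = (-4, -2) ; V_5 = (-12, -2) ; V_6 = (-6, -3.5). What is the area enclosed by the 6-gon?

V_1→V_2: (-3.5)(-10) − (-3)(-7) = 14
V_2→V_3: (-3)(6.5) − (5.5)(-10) = 35.5
V_3→V_4: (5.5)(-2) − (-4)(6.5) = 15
V_4→V_5: (-4)(-2) − (-12)(-2) = -16
V_5→V_6: (-12)(-3.5) − (-6)(-2) = 30
V_6→V_1: (-6)(-7) − (-3.5)(-3.5) = 29.75
Σ = 108.25
Area = |Σ|/2 = 54.125.

54.125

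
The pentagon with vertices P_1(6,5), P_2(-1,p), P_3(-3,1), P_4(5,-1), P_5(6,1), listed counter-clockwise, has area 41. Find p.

5

Write out the shoelace sum; only the two edges meeting at P_2 involve p:
2·Area = [(6·p − (-1)·5) + ((-1)·1 − (-3)·p)] + 33
       = 9·p + 37 = 82
⇒ p = 5.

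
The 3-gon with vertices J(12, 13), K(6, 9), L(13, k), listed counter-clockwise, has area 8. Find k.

11

The doubled signed area Σ (x_i y_{i+1} − x_{i+1} y_i) is linear in k.
With k=0 it equals 82; the coefficient of k is -6 (from the two edges through L).
So -6·k + 82 = 2·8 = 16 ⇒ k = 11.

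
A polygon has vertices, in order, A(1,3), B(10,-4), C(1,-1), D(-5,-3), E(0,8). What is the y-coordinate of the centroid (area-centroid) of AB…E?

Apply the shoelace formula. First the cross-terms c_i = x_i·y_{i+1} − x_{i+1}·y_i:
  -34, -6, -8, -40, -8  ⇒  2A = -96, A = -48.
Then Σ (y_i + y_{i+1})·c_i = -192, so ȳ = -192 / (6·(-48)) = 2/3.

2/3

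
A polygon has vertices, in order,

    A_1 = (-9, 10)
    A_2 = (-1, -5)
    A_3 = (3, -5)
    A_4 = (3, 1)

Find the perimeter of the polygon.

42

|A_1A_2| = √((8)² + (-15)²) = √289 = 17
|A_2A_3| = √((4)² + (0)²) = √16 = 4
|A_3A_4| = √((0)² + (6)²) = √36 = 6
|A_4A_1| = √((-12)² + (9)²) = √225 = 15
Perimeter = 17 + 4 + 6 + 15 = 42.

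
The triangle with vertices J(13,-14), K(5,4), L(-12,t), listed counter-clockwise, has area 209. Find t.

-10

The doubled signed area Σ (x_i y_{i+1} − x_{i+1} y_i) is linear in t.
With t=0 it equals 338; the coefficient of t is -8 (from the two edges through L).
So -8·t + 338 = 2·209 = 418 ⇒ t = -10.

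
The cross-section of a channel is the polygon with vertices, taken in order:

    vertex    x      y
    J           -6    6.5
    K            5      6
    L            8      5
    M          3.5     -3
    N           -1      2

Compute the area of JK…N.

61.75

Σ = (-68.5) + (-23) + (-41.5) + (4) + (5.5) = -123.5
Area = |Σ|/2 = 61.75.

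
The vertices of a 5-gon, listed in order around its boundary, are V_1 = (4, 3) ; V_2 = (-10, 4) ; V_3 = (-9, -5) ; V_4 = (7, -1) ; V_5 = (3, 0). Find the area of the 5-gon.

94

Apply the surveyor's formula: 2A = Σ (x_i·y_{i+1} − x_{i+1}·y_i), indices taken mod 5.
Σ = (46) + (86) + (44) + (3) + (9) = 188
Area = |Σ|/2 = 94.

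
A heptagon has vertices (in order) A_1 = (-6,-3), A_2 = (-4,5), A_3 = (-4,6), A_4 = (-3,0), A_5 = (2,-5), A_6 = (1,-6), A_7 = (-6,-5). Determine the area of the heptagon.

Σ = (-42) + (-4) + (18) + (15) + (-7) + (-41) + (-12) = -73
Area = |Σ|/2 = 36.5.

36.5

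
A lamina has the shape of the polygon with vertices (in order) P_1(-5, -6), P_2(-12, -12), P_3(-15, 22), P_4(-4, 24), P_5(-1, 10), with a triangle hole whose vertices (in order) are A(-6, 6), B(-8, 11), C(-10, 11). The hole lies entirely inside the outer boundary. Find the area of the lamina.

Outer boundary:
Apply the surveyor's formula: 2A = Σ (x_i·y_{i+1} − x_{i+1}·y_i), indices taken mod 5.
Σ = (-12) + (-444) + (-272) + (-16) + (56) = -688
Area = |Σ|/2 = 344.
Hole:
A→B: (-6)(11) − (-8)(6) = -18
B→C: (-8)(11) − (-10)(11) = 22
C→A: (-10)(6) − (-6)(11) = 6
Σ = 10
Area = |Σ|/2 = 5.
Net area = 344 − 5 = 339.

339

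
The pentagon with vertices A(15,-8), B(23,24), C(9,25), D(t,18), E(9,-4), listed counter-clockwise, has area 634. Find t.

-13

Write out the shoelace sum; only the two edges meeting at D involve t:
2·Area = [(9·18 − t·25) + (t·(-4) − 9·18)] + 891
       = -29·t + 891 = 1268
⇒ t = -13.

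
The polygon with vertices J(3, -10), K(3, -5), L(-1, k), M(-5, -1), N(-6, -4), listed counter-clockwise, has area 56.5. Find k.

The doubled signed area Σ (x_i y_{i+1} − x_{i+1} y_i) is linear in k.
With k=0 it equals 97; the coefficient of k is 8 (from the two edges through L).
So 8·k + 97 = 2·56.5 = 113 ⇒ k = 2.

2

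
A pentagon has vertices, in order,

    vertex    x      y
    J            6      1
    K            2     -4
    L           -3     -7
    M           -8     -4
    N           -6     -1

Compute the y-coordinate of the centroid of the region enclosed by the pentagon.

-58/21

Apply the shoelace formula. First the cross-terms c_i = x_i·y_{i+1} − x_{i+1}·y_i:
  -26, -26, -44, -16, 0  ⇒  2A = -112, A = -56.
Then Σ (y_i + y_{i+1})·c_i = 928, so ȳ = 928 / (6·(-56)) = -58/21.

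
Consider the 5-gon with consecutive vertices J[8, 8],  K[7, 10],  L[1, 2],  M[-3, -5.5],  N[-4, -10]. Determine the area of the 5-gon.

Apply Gauss's area formula: 2A = Σ (x_i·y_{i+1} − x_{i+1}·y_i), indices taken mod 5.
Σ = (24) + (4) + (0.5) + (8) + (48) = 84.5
Area = |Σ|/2 = 42.25.

42.25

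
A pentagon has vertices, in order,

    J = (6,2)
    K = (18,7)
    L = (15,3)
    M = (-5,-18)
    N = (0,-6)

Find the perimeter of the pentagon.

|JK| = √((12)² + (5)²) = √169 = 13
|KL| = √((-3)² + (-4)²) = √25 = 5
|LM| = √((-20)² + (-21)²) = √841 = 29
|MN| = √((5)² + (12)²) = √169 = 13
|NJ| = √((6)² + (8)²) = √100 = 10
Perimeter = 13 + 5 + 29 + 13 + 10 = 70.

70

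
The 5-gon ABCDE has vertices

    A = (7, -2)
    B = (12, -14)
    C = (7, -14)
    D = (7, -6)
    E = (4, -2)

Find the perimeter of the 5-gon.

34

|AB| = √((5)² + (-12)²) = √169 = 13
|BC| = √((-5)² + (0)²) = √25 = 5
|CD| = √((0)² + (8)²) = √64 = 8
|DE| = √((-3)² + (4)²) = √25 = 5
|EA| = √((3)² + (0)²) = √9 = 3
Perimeter = 13 + 5 + 8 + 5 + 3 = 34.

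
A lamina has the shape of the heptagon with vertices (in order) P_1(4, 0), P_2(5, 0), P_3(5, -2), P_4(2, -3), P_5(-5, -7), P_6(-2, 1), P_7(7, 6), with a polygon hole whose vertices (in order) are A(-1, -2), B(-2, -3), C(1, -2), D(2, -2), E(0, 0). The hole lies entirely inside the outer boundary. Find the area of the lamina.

Outer boundary:
Σ = (0) + (-10) + (-11) + (-29) + (-19) + (-19) + (-24) = -112
Area = |Σ|/2 = 56.
Hole:
Apply the surveyor's formula: 2A = Σ (x_i·y_{i+1} − x_{i+1}·y_i), indices taken mod 5.
Cross-terms: -1, 7, 2, 0, 0  ⇒  Σ = 8
Area = |Σ|/2 = 4.
Net area = 56 − 4 = 52.

52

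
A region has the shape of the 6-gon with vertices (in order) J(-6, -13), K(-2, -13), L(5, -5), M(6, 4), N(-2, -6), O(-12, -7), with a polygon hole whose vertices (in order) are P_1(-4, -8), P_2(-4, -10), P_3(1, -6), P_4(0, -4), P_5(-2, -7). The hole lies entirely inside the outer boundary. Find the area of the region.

93.5

Outer boundary:
Σ = (52) + (75) + (50) + (-28) + (-58) + (114) = 205
Area = |Σ|/2 = 102.5.
Hole:
Σ = (8) + (34) + (-4) + (-8) + (-12) = 18
Area = |Σ|/2 = 9.
Net area = 102.5 − 9 = 93.5.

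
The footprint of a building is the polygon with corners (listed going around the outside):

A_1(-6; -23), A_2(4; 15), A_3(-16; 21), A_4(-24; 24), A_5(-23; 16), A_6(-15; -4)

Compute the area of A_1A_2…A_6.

633.5

Apply the shoelace (surveyor's) formula: 2A = Σ (x_i·y_{i+1} − x_{i+1}·y_i), indices taken mod 6.
A_1→A_2: (-6)(15) − (4)(-23) = 2
A_2→A_3: (4)(21) − (-16)(15) = 324
A_3→A_4: (-16)(24) − (-24)(21) = 120
A_4→A_5: (-24)(16) − (-23)(24) = 168
A_5→A_6: (-23)(-4) − (-15)(16) = 332
A_6→A_1: (-15)(-23) − (-6)(-4) = 321
Σ = 1267
Area = |Σ|/2 = 633.5.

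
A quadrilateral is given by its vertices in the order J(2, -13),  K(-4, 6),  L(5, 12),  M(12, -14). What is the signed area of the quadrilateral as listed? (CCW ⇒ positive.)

Σ = (-40) + (-78) + (-214) + (-128) = -460
Signed area = Σ/2 = -230 (negative ⇒ clockwise traversal).

-230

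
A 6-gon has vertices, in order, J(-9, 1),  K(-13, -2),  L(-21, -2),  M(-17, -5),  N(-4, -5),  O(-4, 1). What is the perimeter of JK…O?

42

|JK| = √((-4)² + (-3)²) = √25 = 5
|KL| = √((-8)² + (0)²) = √64 = 8
|LM| = √((4)² + (-3)²) = √25 = 5
|MN| = √((13)² + (0)²) = √169 = 13
|NO| = √((0)² + (6)²) = √36 = 6
|OJ| = √((-5)² + (0)²) = √25 = 5
Perimeter = 5 + 8 + 5 + 13 + 6 + 5 = 42.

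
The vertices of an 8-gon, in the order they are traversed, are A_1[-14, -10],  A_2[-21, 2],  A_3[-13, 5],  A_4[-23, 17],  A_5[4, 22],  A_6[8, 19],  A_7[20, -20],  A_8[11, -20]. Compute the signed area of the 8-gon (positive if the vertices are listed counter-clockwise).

Apply the shoelace formula: 2A = Σ (x_i·y_{i+1} − x_{i+1}·y_i), indices taken mod 8.
A_1→A_2: (-14)(2) − (-21)(-10) = -238
A_2→A_3: (-21)(5) − (-13)(2) = -79
A_3→A_4: (-13)(17) − (-23)(5) = -106
A_4→A_5: (-23)(22) − (4)(17) = -574
A_5→A_6: (4)(19) − (8)(22) = -100
A_6→A_7: (8)(-20) − (20)(19) = -540
A_7→A_8: (20)(-20) − (11)(-20) = -180
A_8→A_1: (11)(-10) − (-14)(-20) = -390
Σ = -2207
Signed area = Σ/2 = -1103.5 (negative ⇒ clockwise traversal).

-1103.5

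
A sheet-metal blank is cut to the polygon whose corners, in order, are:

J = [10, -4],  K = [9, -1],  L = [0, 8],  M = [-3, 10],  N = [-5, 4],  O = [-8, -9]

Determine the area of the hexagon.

179.5

Apply the surveyor's formula: 2A = Σ (x_i·y_{i+1} − x_{i+1}·y_i), indices taken mod 6.
J→K: (10)(-1) − (9)(-4) = 26
K→L: (9)(8) − (0)(-1) = 72
L→M: (0)(10) − (-3)(8) = 24
M→N: (-3)(4) − (-5)(10) = 38
N→O: (-5)(-9) − (-8)(4) = 77
O→J: (-8)(-4) − (10)(-9) = 122
Σ = 359
Area = |Σ|/2 = 179.5.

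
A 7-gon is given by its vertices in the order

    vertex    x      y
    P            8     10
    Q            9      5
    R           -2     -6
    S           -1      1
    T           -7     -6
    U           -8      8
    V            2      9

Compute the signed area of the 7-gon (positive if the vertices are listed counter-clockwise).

Cross-terms: -50, -44, -8, 13, -104, -88, -52  ⇒  Σ = -333
Signed area = Σ/2 = -166.5 (negative ⇒ clockwise traversal).

-166.5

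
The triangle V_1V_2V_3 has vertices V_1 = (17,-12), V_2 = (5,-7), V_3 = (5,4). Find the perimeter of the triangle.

|V_1V_2| = √((-12)² + (5)²) = √169 = 13
|V_2V_3| = √((0)² + (11)²) = √121 = 11
|V_3V_1| = √((12)² + (-16)²) = √400 = 20
Perimeter = 13 + 11 + 20 = 44.

44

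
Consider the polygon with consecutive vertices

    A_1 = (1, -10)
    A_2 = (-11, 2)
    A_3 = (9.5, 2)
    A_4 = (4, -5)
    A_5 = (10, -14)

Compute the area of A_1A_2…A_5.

Apply Gauss's area formula: 2A = Σ (x_i·y_{i+1} − x_{i+1}·y_i), indices taken mod 5.
A_1→A_2: (1)(2) − (-11)(-10) = -108
A_2→A_3: (-11)(2) − (9.5)(2) = -41
A_3→A_4: (9.5)(-5) − (4)(2) = -55.5
A_4→A_5: (4)(-14) − (10)(-5) = -6
A_5→A_1: (10)(-10) − (1)(-14) = -86
Σ = -296.5
Area = |Σ|/2 = 148.25.

148.25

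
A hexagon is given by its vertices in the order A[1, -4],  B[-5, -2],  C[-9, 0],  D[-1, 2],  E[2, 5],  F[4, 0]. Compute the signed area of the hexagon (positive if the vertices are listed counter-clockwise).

Apply the shoelace formula: 2A = Σ (x_i·y_{i+1} − x_{i+1}·y_i), indices taken mod 6.
Σ = (-22) + (-18) + (-18) + (-9) + (-20) + (-16) = -103
Signed area = Σ/2 = -51.5 (negative ⇒ clockwise traversal).

-51.5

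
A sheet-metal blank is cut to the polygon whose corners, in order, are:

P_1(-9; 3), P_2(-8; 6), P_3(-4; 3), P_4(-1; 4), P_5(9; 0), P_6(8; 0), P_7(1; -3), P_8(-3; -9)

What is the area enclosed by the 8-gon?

105.5

Apply the shoelace formula: 2A = Σ (x_i·y_{i+1} − x_{i+1}·y_i), indices taken mod 8.
Σ = (-30) + (0) + (-13) + (-36) + (0) + (-24) + (-18) + (-90) = -211
Area = |Σ|/2 = 105.5.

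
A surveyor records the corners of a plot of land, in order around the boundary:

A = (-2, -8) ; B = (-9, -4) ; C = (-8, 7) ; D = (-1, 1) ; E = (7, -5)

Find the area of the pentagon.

Apply the surveyor's formula: 2A = Σ (x_i·y_{i+1} − x_{i+1}·y_i), indices taken mod 5.
Σ = (-64) + (-95) + (-1) + (-2) + (-66) = -228
Area = |Σ|/2 = 114.

114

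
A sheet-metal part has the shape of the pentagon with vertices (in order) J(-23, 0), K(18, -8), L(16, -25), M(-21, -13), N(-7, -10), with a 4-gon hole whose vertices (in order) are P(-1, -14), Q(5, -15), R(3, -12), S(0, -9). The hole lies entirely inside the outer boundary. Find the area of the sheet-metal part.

Outer boundary:
Σ = (184) + (-322) + (-733) + (119) + (-230) = -982
Area = |Σ|/2 = 491.
Hole:
Σ = (85) + (-15) + (-27) + (-9) = 34
Area = |Σ|/2 = 17.
Net area = 491 − 17 = 474.

474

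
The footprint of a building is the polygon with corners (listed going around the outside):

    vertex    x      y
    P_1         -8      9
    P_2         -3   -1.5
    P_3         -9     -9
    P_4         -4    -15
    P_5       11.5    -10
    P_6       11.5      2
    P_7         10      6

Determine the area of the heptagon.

Apply Gauss's area formula: 2A = Σ (x_i·y_{i+1} − x_{i+1}·y_i), indices taken mod 7.
Cross-terms: 39, 13.5, 99, 212.5, 138, 49, 138  ⇒  Σ = 689
Area = |Σ|/2 = 344.5.

344.5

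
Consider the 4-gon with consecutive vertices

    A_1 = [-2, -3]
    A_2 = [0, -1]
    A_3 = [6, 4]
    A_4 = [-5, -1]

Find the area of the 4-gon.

17.5

Apply Gauss's area formula: 2A = Σ (x_i·y_{i+1} − x_{i+1}·y_i), indices taken mod 4.
Cross-terms: 2, 6, 14, 13  ⇒  Σ = 35
Area = |Σ|/2 = 17.5.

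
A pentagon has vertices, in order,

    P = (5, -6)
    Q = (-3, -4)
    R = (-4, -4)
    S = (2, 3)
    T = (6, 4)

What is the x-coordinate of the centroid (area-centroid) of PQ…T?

46/21

Apply the shoelace (surveyor's) formula. First the cross-terms c_i = x_i·y_{i+1} − x_{i+1}·y_i:
  -38, -4, -4, -10, -56  ⇒  2A = -112, A = -56.
Then Σ (x_i + x_{i+1})·c_i = -736, so x̄ = -736 / (6·(-56)) = 46/21.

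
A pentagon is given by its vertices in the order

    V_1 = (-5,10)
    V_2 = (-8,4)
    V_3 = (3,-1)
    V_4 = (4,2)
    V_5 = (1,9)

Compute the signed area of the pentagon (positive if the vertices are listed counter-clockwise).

Apply the surveyor's formula: 2A = Σ (x_i·y_{i+1} − x_{i+1}·y_i), indices taken mod 5.
Cross-terms: 60, -4, 10, 34, 55  ⇒  Σ = 155
Signed area = Σ/2 = 77.5 (positive ⇒ counter-clockwise traversal).

77.5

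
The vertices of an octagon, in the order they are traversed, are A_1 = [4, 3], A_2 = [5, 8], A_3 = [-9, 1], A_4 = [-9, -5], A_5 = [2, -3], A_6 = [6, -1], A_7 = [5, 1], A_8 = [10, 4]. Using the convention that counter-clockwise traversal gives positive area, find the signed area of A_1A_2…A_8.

118

A_1→A_2: (4)(8) − (5)(3) = 17
A_2→A_3: (5)(1) − (-9)(8) = 77
A_3→A_4: (-9)(-5) − (-9)(1) = 54
A_4→A_5: (-9)(-3) − (2)(-5) = 37
A_5→A_6: (2)(-1) − (6)(-3) = 16
A_6→A_7: (6)(1) − (5)(-1) = 11
A_7→A_8: (5)(4) − (10)(1) = 10
A_8→A_1: (10)(3) − (4)(4) = 14
Σ = 236
Signed area = Σ/2 = 118 (positive ⇒ counter-clockwise traversal).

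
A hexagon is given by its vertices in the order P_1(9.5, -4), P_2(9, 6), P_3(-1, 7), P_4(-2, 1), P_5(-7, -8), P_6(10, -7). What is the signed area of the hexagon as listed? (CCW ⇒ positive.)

176.75

P_1→P_2: (9.5)(6) − (9)(-4) = 93
P_2→P_3: (9)(7) − (-1)(6) = 69
P_3→P_4: (-1)(1) − (-2)(7) = 13
P_4→P_5: (-2)(-8) − (-7)(1) = 23
P_5→P_6: (-7)(-7) − (10)(-8) = 129
P_6→P_1: (10)(-4) − (9.5)(-7) = 26.5
Σ = 353.5
Signed area = Σ/2 = 176.75 (positive ⇒ counter-clockwise traversal).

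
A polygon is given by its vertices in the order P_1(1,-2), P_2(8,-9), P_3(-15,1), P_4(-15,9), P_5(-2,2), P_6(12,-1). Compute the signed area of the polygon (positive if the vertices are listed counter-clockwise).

-148.5

Apply the shoelace formula: 2A = Σ (x_i·y_{i+1} − x_{i+1}·y_i), indices taken mod 6.
Cross-terms: 7, -127, -120, -12, -22, -23  ⇒  Σ = -297
Signed area = Σ/2 = -148.5 (negative ⇒ clockwise traversal).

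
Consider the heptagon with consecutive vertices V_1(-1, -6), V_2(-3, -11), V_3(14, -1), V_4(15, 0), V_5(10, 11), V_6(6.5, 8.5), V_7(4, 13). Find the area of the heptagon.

Apply Gauss's area formula: 2A = Σ (x_i·y_{i+1} − x_{i+1}·y_i), indices taken mod 7.
V_1→V_2: (-1)(-11) − (-3)(-6) = -7
V_2→V_3: (-3)(-1) − (14)(-11) = 157
V_3→V_4: (14)(0) − (15)(-1) = 15
V_4→V_5: (15)(11) − (10)(0) = 165
V_5→V_6: (10)(8.5) − (6.5)(11) = 13.5
V_6→V_7: (6.5)(13) − (4)(8.5) = 50.5
V_7→V_1: (4)(-6) − (-1)(13) = -11
Σ = 383
Area = |Σ|/2 = 191.5.

191.5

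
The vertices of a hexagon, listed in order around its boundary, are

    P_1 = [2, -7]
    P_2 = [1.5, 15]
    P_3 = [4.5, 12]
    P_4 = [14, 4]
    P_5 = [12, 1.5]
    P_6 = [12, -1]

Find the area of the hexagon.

149

Apply the surveyor's formula: 2A = Σ (x_i·y_{i+1} − x_{i+1}·y_i), indices taken mod 6.
Cross-terms: 40.5, -49.5, -150, -27, -30, -82  ⇒  Σ = -298
Area = |Σ|/2 = 149.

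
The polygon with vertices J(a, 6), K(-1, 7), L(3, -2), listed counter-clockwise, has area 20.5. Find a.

Write out the shoelace sum; only the two edges meeting at J involve a:
2·Area = [(3·6 − a·(-2)) + (a·7 − (-1)·6)] + -19
       = 9·a + 5 = 41
⇒ a = 4.

4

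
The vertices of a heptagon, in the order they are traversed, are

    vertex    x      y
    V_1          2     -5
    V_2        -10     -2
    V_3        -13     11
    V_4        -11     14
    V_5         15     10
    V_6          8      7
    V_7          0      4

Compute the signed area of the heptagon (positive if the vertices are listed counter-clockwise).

Apply the shoelace (surveyor's) formula: 2A = Σ (x_i·y_{i+1} − x_{i+1}·y_i), indices taken mod 7.
Cross-terms: -54, -136, -61, -320, 25, 32, -8  ⇒  Σ = -522
Signed area = Σ/2 = -261 (negative ⇒ clockwise traversal).

-261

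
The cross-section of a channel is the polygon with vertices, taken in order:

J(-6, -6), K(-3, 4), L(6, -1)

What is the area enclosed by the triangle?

Σ = (-42) + (-21) + (-42) = -105
Area = |Σ|/2 = 52.5.

52.5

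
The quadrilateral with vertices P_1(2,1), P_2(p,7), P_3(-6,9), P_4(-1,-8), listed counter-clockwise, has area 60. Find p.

-1

Write out the shoelace sum; only the two edges meeting at P_2 involve p:
2·Area = [(2·7 − p·1) + (p·9 − (-6)·7)] + 72
       = 8·p + 128 = 120
⇒ p = -1.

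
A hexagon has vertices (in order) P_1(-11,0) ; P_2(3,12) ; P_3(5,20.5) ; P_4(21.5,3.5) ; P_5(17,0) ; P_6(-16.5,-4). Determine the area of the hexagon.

362.625

Apply the shoelace formula: 2A = Σ (x_i·y_{i+1} − x_{i+1}·y_i), indices taken mod 6.
Σ = (-132) + (1.5) + (-423.25) + (-59.5) + (-68) + (-44) = -725.25
Area = |Σ|/2 = 362.625.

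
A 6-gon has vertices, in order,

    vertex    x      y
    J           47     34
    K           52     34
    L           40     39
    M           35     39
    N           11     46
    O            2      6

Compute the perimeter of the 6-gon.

|JK| = √((5)² + (0)²) = √25 = 5
|KL| = √((-12)² + (5)²) = √169 = 13
|LM| = √((-5)² + (0)²) = √25 = 5
|MN| = √((-24)² + (7)²) = √625 = 25
|NO| = √((-9)² + (-40)²) = √1681 = 41
|OJ| = √((45)² + (28)²) = √2809 = 53
Perimeter = 5 + 13 + 5 + 25 + 41 + 53 = 142.

142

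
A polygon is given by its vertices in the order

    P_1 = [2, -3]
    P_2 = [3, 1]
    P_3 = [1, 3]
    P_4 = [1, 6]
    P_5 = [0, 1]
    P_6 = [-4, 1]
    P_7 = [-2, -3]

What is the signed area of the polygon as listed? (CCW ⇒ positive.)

Σ = (11) + (8) + (3) + (1) + (4) + (14) + (12) = 53
Signed area = Σ/2 = 26.5 (positive ⇒ counter-clockwise traversal).

26.5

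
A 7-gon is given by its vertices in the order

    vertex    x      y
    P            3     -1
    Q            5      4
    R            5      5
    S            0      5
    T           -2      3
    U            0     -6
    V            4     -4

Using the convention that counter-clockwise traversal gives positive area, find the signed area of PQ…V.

Apply Gauss's area formula: 2A = Σ (x_i·y_{i+1} − x_{i+1}·y_i), indices taken mod 7.
P→Q: (3)(4) − (5)(-1) = 17
Q→R: (5)(5) − (5)(4) = 5
R→S: (5)(5) − (0)(5) = 25
S→T: (0)(3) − (-2)(5) = 10
T→U: (-2)(-6) − (0)(3) = 12
U→V: (0)(-4) − (4)(-6) = 24
V→P: (4)(-1) − (3)(-4) = 8
Σ = 101
Signed area = Σ/2 = 50.5 (positive ⇒ counter-clockwise traversal).

50.5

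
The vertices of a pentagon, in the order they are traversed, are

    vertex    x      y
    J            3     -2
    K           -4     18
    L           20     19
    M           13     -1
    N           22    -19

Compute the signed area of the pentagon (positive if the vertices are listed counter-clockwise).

J→K: (3)(18) − (-4)(-2) = 46
K→L: (-4)(19) − (20)(18) = -436
L→M: (20)(-1) − (13)(19) = -267
M→N: (13)(-19) − (22)(-1) = -225
N→J: (22)(-2) − (3)(-19) = 13
Σ = -869
Signed area = Σ/2 = -434.5 (negative ⇒ clockwise traversal).

-434.5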